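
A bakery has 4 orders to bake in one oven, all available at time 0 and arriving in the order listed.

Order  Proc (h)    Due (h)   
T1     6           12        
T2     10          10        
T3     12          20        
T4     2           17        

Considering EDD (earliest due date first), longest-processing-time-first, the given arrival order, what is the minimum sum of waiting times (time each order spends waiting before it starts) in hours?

EDD (increasing due date): T2 T1 T4 T3.
T2: waits 0, runs 0→10
T1: waits 10, runs 10→16
T4: waits 16, runs 16→18
T3: waits 18, runs 18→30
Sum = 0+10+16+18 = 44.
LPT (decreasing processing time): T3 T2 T1 T4.
T3: waits 0, runs 0→12
T2: waits 12, runs 12→22
T1: waits 22, runs 22→28
T4: waits 28, runs 28→30
Sum = 0+12+22+28 = 62.
FIFO (arrival order): T1 T2 T3 T4.
T1: waits 0, runs 0→6
T2: waits 6, runs 6→16
T3: waits 16, runs 16→28
T4: waits 28, runs 28→30
Sum = 0+6+16+28 = 50.
EDD 44, LPT 62, FIFO 50 → minimum 44.

44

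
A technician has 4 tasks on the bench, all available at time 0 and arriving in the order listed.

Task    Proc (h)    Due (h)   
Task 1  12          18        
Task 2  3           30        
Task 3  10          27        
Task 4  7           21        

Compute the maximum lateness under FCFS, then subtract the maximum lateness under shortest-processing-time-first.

-3

FIFO (arrival order): Task 1 Task 2 Task 3 Task 4.
Task 1: 0→12, due 18, lateness -6
Task 2: 12→15, due 30, lateness -15
Task 3: 15→25, due 27, lateness -2
Task 4: 25→32, due 21, lateness 11
Maximum = 11.
SPT (increasing processing time): Task 2 Task 4 Task 3 Task 1.
Task 2: 0→3, due 30, lateness -27
Task 4: 3→10, due 21, lateness -11
Task 3: 10→20, due 27, lateness -7
Task 1: 20→32, due 18, lateness 14
Maximum = 14.
Difference = 11 − 14 = -3.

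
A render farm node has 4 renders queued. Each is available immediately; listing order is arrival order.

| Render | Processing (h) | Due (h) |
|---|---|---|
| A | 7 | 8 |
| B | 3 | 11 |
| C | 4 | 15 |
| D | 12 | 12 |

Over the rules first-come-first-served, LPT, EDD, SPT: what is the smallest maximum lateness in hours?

FIFO (arrival order): A B C D.
A: 0→7, due 8, lateness -1
B: 7→10, due 11, lateness -1
C: 10→14, due 15, lateness -1
D: 14→26, due 12, lateness 14
Maximum = 14.
LPT (decreasing processing time): D A C B.
D: 0→12, due 12, lateness 0
A: 12→19, due 8, lateness 11
C: 19→23, due 15, lateness 8
B: 23→26, due 11, lateness 15
Maximum = 15.
EDD (increasing due date): A B D C.
A: 0→7, due 8, lateness -1
B: 7→10, due 11, lateness -1
D: 10→22, due 12, lateness 10
C: 22→26, due 15, lateness 11
Maximum = 11.
SPT (increasing processing time): B C A D.
B: 0→3, due 11, lateness -8
C: 3→7, due 15, lateness -8
A: 7→14, due 8, lateness 6
D: 14→26, due 12, lateness 14
Maximum = 14.
FIFO 14, LPT 15, EDD 11, SPT 14 → minimum 11.

11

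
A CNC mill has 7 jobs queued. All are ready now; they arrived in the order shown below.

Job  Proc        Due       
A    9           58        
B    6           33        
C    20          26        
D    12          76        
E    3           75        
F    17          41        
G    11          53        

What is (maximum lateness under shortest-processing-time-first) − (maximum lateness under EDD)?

SPT (increasing processing time): E B A G D F C.
E: 0→3, due 75, lateness -72
B: 3→9, due 33, lateness -24
A: 9→18, due 58, lateness -40
G: 18→29, due 53, lateness -24
D: 29→41, due 76, lateness -35
F: 41→58, due 41, lateness 17
C: 58→78, due 26, lateness 52
Maximum = 52.
EDD (increasing due date): C B F G A E D.
C: 0→20, due 26, lateness -6
B: 20→26, due 33, lateness -7
F: 26→43, due 41, lateness 2
G: 43→54, due 53, lateness 1
A: 54→63, due 58, lateness 5
E: 63→66, due 75, lateness -9
D: 66→78, due 76, lateness 2
Maximum = 5.
Difference = 52 − 5 = 47.

47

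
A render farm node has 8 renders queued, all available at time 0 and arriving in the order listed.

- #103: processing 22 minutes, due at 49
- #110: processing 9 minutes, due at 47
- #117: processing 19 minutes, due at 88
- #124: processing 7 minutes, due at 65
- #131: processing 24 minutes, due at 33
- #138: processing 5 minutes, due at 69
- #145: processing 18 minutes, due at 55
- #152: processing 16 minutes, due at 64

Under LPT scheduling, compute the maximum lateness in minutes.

LPT (decreasing processing time): #131 #103 #117 #145 #152 #110 #124 #138.
#131: 0→24, due 33, lateness -9
#103: 24→46, due 49, lateness -3
#117: 46→65, due 88, lateness -23
#145: 65→83, due 55, lateness 28
#152: 83→99, due 64, lateness 35
#110: 99→108, due 47, lateness 61
#124: 108→115, due 65, lateness 50
#138: 115→120, due 69, lateness 51
Maximum = 61.

61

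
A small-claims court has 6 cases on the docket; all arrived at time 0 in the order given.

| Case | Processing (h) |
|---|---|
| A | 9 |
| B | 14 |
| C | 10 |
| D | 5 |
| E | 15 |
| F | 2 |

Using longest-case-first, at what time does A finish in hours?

48

LPT (decreasing processing time): E B C A D F.
E: 0→15
B: 15→29
C: 29→39
A: 39→48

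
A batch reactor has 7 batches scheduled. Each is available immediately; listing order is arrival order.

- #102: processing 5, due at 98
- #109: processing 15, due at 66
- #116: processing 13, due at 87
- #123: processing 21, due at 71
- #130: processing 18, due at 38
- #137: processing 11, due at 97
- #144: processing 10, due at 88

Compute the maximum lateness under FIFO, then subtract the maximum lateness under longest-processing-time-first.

FIFO (arrival order): #102 #109 #116 #123 #130 #137 #144.
#102: 0→5, due 98, lateness -93
#109: 5→20, due 66, lateness -46
#116: 20→33, due 87, lateness -54
#123: 33→54, due 71, lateness -17
#130: 54→72, due 38, lateness 34
#137: 72→83, due 97, lateness -14
#144: 83→93, due 88, lateness 5
Maximum = 34.
LPT (decreasing processing time): #123 #130 #109 #116 #137 #144 #102.
#123: 0→21, due 71, lateness -50
#130: 21→39, due 38, lateness 1
#109: 39→54, due 66, lateness -12
#116: 54→67, due 87, lateness -20
#137: 67→78, due 97, lateness -19
#144: 78→88, due 88, lateness 0
#102: 88→93, due 98, lateness -5
Maximum = 1.
Difference = 34 − 1 = 33.

33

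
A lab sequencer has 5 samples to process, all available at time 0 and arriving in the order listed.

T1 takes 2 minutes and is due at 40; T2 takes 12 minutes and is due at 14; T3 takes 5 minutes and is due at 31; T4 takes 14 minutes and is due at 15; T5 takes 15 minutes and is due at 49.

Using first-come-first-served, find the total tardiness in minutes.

18

FIFO (arrival order): T1 T2 T3 T4 T5.
T1: 0→2, due 40, tardiness 0
T2: 2→14, due 14, tardiness 0
T3: 14→19, due 31, tardiness 0
T4: 19→33, due 15, tardiness 18
T5: 33→48, due 49, tardiness 0
Sum = 0+0+0+18+0 = 18.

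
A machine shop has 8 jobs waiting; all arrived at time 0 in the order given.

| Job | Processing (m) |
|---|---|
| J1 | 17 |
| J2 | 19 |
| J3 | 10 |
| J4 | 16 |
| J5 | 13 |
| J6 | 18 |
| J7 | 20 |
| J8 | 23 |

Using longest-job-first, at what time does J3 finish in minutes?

LPT (decreasing processing time): J8 J7 J2 J6 J1 J4 J5 J3.
J8: 0→23
J7: 23→43
J2: 43→62
J6: 62→80
J1: 80→97
J4: 97→113
J5: 113→126
J3: 126→136

136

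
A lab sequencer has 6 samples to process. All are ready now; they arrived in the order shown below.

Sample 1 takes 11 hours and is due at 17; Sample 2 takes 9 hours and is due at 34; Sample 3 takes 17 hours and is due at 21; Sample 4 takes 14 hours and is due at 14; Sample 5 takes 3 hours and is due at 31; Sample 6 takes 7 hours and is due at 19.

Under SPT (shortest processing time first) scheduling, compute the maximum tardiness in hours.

40

SPT (increasing processing time): Sample 5 Sample 6 Sample 2 Sample 1 Sample 4 Sample 3.
Sample 5: 0→3, due 31, tardiness 0
Sample 6: 3→10, due 19, tardiness 0
Sample 2: 10→19, due 34, tardiness 0
Sample 1: 19→30, due 17, tardiness 13
Sample 4: 30→44, due 14, tardiness 30
Sample 3: 44→61, due 21, tardiness 40
Maximum = 40.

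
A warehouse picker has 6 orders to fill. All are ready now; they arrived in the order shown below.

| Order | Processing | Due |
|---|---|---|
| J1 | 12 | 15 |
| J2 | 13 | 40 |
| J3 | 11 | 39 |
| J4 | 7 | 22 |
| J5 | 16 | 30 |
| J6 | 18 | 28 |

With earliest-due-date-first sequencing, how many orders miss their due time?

EDD (increasing due date): J1 J4 J6 J5 J3 J2.
J1: 0→12, due 15, tardiness 0
J4: 12→19, due 22, tardiness 0
J6: 19→37, due 28, tardiness 9
J5: 37→53, due 30, tardiness 23
J3: 53→64, due 39, tardiness 25
J2: 64→77, due 40, tardiness 37
Late orders: 4.

4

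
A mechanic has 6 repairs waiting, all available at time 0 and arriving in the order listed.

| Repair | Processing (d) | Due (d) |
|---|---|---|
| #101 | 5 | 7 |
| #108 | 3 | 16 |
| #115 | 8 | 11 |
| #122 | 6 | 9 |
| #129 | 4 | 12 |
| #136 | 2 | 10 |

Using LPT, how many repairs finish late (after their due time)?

5

LPT (decreasing processing time): #115 #122 #101 #129 #108 #136.
#115: 0→8, due 11, tardiness 0
#122: 8→14, due 9, tardiness 5
#101: 14→19, due 7, tardiness 12
#129: 19→23, due 12, tardiness 11
#108: 23→26, due 16, tardiness 10
#136: 26→28, due 10, tardiness 18
Late repairs: 5.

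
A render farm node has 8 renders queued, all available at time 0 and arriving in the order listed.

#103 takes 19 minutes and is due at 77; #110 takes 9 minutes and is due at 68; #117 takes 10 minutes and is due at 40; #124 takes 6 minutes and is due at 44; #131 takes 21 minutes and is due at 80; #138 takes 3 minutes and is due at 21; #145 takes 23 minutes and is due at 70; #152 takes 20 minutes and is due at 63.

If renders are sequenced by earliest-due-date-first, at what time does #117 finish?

EDD (increasing due date): #138 #117 #124 #152 #110 #145 #103 #131.
#138: 0→3
#117: 3→13

13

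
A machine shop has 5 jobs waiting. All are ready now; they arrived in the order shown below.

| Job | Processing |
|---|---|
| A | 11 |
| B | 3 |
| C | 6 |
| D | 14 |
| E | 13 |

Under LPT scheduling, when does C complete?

LPT (decreasing processing time): D E A C B.
D: 0→14
E: 14→27
A: 27→38
C: 38→44

44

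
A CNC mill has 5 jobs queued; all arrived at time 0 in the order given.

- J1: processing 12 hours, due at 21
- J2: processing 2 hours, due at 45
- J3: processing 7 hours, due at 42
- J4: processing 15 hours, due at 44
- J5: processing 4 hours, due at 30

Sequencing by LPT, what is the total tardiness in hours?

LPT (decreasing processing time): J4 J1 J3 J5 J2.
J4: 0→15, due 44, tardiness 0
J1: 15→27, due 21, tardiness 6
J3: 27→34, due 42, tardiness 0
J5: 34→38, due 30, tardiness 8
J2: 38→40, due 45, tardiness 0
Sum = 0+6+0+8+0 = 14.

14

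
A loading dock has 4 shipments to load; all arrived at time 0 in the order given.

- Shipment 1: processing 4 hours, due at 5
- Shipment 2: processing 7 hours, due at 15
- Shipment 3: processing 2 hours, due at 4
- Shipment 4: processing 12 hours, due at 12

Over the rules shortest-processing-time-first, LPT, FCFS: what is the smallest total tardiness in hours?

14

SPT (increasing processing time): Shipment 3 Shipment 1 Shipment 2 Shipment 4.
Shipment 3: 0→2, due 4, tardiness 0
Shipment 1: 2→6, due 5, tardiness 1
Shipment 2: 6→13, due 15, tardiness 0
Shipment 4: 13→25, due 12, tardiness 13
Sum = 0+1+0+13 = 14.
LPT (decreasing processing time): Shipment 4 Shipment 2 Shipment 1 Shipment 3.
Shipment 4: 0→12, due 12, tardiness 0
Shipment 2: 12→19, due 15, tardiness 4
Shipment 1: 19→23, due 5, tardiness 18
Shipment 3: 23→25, due 4, tardiness 21
Sum = 0+4+18+21 = 43.
FIFO (arrival order): Shipment 1 Shipment 2 Shipment 3 Shipment 4.
Shipment 1: 0→4, due 5, tardiness 0
Shipment 2: 4→11, due 15, tardiness 0
Shipment 3: 11→13, due 4, tardiness 9
Shipment 4: 13→25, due 12, tardiness 13
Sum = 0+0+9+13 = 22.
SPT 14, LPT 43, FIFO 22 → minimum 14.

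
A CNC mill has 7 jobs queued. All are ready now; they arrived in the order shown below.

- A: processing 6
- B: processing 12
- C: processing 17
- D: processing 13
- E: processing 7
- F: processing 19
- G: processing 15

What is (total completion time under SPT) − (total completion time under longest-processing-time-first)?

-124

SPT (increasing processing time): A E B D G C F.
A: 0→6
E: 6→13
B: 13→25
D: 25→38
G: 38→53
C: 53→70
F: 70→89
Sum = 6+13+25+38+53+70+89 = 294.
LPT (decreasing processing time): F C G D B E A.
F: 0→19
C: 19→36
G: 36→51
D: 51→64
B: 64→76
E: 76→83
A: 83→89
Sum = 19+36+51+64+76+83+89 = 418.
Difference = 294 − 418 = -124.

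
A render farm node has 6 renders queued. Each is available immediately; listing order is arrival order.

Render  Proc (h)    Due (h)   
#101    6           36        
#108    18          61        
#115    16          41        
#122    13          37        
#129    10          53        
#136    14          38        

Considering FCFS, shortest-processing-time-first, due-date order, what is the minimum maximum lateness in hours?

16

FIFO (arrival order): #101 #108 #115 #122 #129 #136.
#101: 0→6, due 36, lateness -30
#108: 6→24, due 61, lateness -37
#115: 24→40, due 41, lateness -1
#122: 40→53, due 37, lateness 16
#129: 53→63, due 53, lateness 10
#136: 63→77, due 38, lateness 39
Maximum = 39.
SPT (increasing processing time): #101 #129 #122 #136 #115 #108.
#101: 0→6, due 36, lateness -30
#129: 6→16, due 53, lateness -37
#122: 16→29, due 37, lateness -8
#136: 29→43, due 38, lateness 5
#115: 43→59, due 41, lateness 18
#108: 59→77, due 61, lateness 16
Maximum = 18.
EDD (increasing due date): #101 #122 #136 #115 #129 #108.
#101: 0→6, due 36, lateness -30
#122: 6→19, due 37, lateness -18
#136: 19→33, due 38, lateness -5
#115: 33→49, due 41, lateness 8
#129: 49→59, due 53, lateness 6
#108: 59→77, due 61, lateness 16
Maximum = 16.
FIFO 39, SPT 18, EDD 16 → minimum 16.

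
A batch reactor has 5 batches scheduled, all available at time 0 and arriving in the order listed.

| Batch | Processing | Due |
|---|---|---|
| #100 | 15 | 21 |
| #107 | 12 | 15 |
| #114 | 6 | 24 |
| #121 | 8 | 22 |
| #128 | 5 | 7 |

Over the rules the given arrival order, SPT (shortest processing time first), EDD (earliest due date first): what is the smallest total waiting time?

FIFO (arrival order): #100 #107 #114 #121 #128.
#100: waits 0, runs 0→15
#107: waits 15, runs 15→27
#114: waits 27, runs 27→33
#121: waits 33, runs 33→41
#128: waits 41, runs 41→46
Sum = 0+15+27+33+41 = 116.
SPT (increasing processing time): #128 #114 #121 #107 #100.
#128: waits 0, runs 0→5
#114: waits 5, runs 5→11
#121: waits 11, runs 11→19
#107: waits 19, runs 19→31
#100: waits 31, runs 31→46
Sum = 0+5+11+19+31 = 66.
EDD (increasing due date): #128 #107 #100 #121 #114.
#128: waits 0, runs 0→5
#107: waits 5, runs 5→17
#100: waits 17, runs 17→32
#121: waits 32, runs 32→40
#114: waits 40, runs 40→46
Sum = 0+5+17+32+40 = 94.
FIFO 116, SPT 66, EDD 94 → minimum 66.

66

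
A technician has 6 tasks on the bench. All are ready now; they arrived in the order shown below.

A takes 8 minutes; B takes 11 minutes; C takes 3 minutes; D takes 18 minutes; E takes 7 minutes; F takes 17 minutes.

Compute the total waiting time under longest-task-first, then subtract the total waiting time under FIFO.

LPT (decreasing processing time): D F B A E C.
D: waits 0, runs 0→18
F: waits 18, runs 18→35
B: waits 35, runs 35→46
A: waits 46, runs 46→54
E: waits 54, runs 54→61
C: waits 61, runs 61→64
Sum = 0+18+35+46+54+61 = 214.
FIFO (arrival order): A B C D E F.
A: waits 0, runs 0→8
B: waits 8, runs 8→19
C: waits 19, runs 19→22
D: waits 22, runs 22→40
E: waits 40, runs 40→47
F: waits 47, runs 47→64
Sum = 0+8+19+22+40+47 = 136.
Difference = 214 − 136 = 78.

78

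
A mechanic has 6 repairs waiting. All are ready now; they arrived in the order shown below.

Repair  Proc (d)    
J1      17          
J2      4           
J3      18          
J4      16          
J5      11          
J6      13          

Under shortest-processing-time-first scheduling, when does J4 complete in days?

SPT (increasing processing time): J2 J5 J6 J4 J1 J3.
J2: 0→4
J5: 4→15
J6: 15→28
J4: 28→44

44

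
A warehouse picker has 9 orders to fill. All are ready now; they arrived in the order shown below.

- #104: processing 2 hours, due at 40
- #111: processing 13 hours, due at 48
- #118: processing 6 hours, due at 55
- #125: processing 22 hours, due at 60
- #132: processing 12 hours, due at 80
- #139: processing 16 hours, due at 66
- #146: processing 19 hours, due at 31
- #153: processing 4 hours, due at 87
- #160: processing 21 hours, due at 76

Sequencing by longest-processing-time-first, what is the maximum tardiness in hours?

LPT (decreasing processing time): #125 #160 #146 #139 #111 #132 #118 #153 #104.
#125: 0→22, due 60, tardiness 0
#160: 22→43, due 76, tardiness 0
#146: 43→62, due 31, tardiness 31
#139: 62→78, due 66, tardiness 12
#111: 78→91, due 48, tardiness 43
#132: 91→103, due 80, tardiness 23
#118: 103→109, due 55, tardiness 54
#153: 109→113, due 87, tardiness 26
#104: 113→115, due 40, tardiness 75
Maximum = 75.

75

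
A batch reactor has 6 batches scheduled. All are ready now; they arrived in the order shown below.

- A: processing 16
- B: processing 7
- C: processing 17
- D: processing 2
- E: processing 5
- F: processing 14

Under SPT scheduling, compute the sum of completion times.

156

SPT (increasing processing time): D E B F A C.
D: 0→2
E: 2→7
B: 7→14
F: 14→28
A: 28→44
C: 44→61
Sum = 2+7+14+28+44+61 = 156.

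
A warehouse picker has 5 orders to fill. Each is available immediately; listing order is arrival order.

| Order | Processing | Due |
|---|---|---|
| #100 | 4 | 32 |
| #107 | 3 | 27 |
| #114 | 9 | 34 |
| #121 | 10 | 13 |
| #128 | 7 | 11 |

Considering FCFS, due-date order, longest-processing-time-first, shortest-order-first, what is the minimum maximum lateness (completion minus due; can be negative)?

FIFO (arrival order): #100 #107 #114 #121 #128.
#100: 0→4, due 32, lateness -28
#107: 4→7, due 27, lateness -20
#114: 7→16, due 34, lateness -18
#121: 16→26, due 13, lateness 13
#128: 26→33, due 11, lateness 22
Maximum = 22.
EDD (increasing due date): #128 #121 #107 #100 #114.
#128: 0→7, due 11, lateness -4
#121: 7→17, due 13, lateness 4
#107: 17→20, due 27, lateness -7
#100: 20→24, due 32, lateness -8
#114: 24→33, due 34, lateness -1
Maximum = 4.
LPT (decreasing processing time): #121 #114 #128 #100 #107.
#121: 0→10, due 13, lateness -3
#114: 10→19, due 34, lateness -15
#128: 19→26, due 11, lateness 15
#100: 26→30, due 32, lateness -2
#107: 30→33, due 27, lateness 6
Maximum = 15.
SPT (increasing processing time): #107 #100 #128 #114 #121.
#107: 0→3, due 27, lateness -24
#100: 3→7, due 32, lateness -25
#128: 7→14, due 11, lateness 3
#114: 14→23, due 34, lateness -11
#121: 23→33, due 13, lateness 20
Maximum = 20.
FIFO 22, EDD 4, LPT 15, SPT 20 → minimum 4.

4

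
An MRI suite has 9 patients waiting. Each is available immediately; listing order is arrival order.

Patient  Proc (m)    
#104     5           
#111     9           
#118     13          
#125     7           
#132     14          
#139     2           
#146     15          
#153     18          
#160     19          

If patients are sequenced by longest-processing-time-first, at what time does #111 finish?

88

LPT (decreasing processing time): #160 #153 #146 #132 #118 #111 #125 #104 #139.
#160: 0→19
#153: 19→37
#146: 37→52
#132: 52→66
#118: 66→79
#111: 79→88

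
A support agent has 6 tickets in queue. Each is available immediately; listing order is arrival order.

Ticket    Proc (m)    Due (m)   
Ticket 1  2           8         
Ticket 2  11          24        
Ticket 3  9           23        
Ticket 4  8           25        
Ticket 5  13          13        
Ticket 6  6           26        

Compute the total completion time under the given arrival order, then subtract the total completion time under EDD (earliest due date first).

-9

FIFO (arrival order): Ticket 1 Ticket 2 Ticket 3 Ticket 4 Ticket 5 Ticket 6.
Ticket 1: 0→2
Ticket 2: 2→13
Ticket 3: 13→22
Ticket 4: 22→30
Ticket 5: 30→43
Ticket 6: 43→49
Sum = 2+13+22+30+43+49 = 159.
EDD (increasing due date): Ticket 1 Ticket 5 Ticket 3 Ticket 2 Ticket 4 Ticket 6.
Ticket 1: 0→2
Ticket 5: 2→15
Ticket 3: 15→24
Ticket 2: 24→35
Ticket 4: 35→43
Ticket 6: 43→49
Sum = 2+15+24+35+43+49 = 168.
Difference = 159 − 168 = -9.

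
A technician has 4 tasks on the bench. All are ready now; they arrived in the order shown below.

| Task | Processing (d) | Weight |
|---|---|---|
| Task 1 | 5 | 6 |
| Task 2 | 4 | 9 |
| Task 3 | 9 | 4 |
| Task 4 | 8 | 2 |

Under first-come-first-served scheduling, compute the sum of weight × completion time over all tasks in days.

FIFO (arrival order): Task 1 Task 2 Task 3 Task 4.
Task 1: finishes 5, weight 6, w·C = 30
Task 2: finishes 9, weight 9, w·C = 81
Task 3: finishes 18, weight 4, w·C = 72
Task 4: finishes 26, weight 2, w·C = 52
Sum = 30+81+72+52 = 235.

235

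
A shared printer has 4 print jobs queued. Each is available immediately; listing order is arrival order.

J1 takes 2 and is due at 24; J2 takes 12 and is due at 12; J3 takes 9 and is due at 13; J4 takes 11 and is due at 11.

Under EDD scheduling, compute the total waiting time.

66

EDD (increasing due date): J4 J2 J3 J1.
J4: waits 0, runs 0→11
J2: waits 11, runs 11→23
J3: waits 23, runs 23→32
J1: waits 32, runs 32→34
Sum = 0+11+23+32 = 66.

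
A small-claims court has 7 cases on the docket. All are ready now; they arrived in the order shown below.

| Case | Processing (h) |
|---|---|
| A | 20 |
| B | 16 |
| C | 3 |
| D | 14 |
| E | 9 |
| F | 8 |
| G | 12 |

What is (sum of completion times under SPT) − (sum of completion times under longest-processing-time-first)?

-144

SPT (increasing processing time): C F E G D B A.
C: 0→3
F: 3→11
E: 11→20
G: 20→32
D: 32→46
B: 46→62
A: 62→82
Sum = 3+11+20+32+46+62+82 = 256.
LPT (decreasing processing time): A B D G E F C.
A: 0→20
B: 20→36
D: 36→50
G: 50→62
E: 62→71
F: 71→79
C: 79→82
Sum = 20+36+50+62+71+79+82 = 400.
Difference = 256 − 400 = -144.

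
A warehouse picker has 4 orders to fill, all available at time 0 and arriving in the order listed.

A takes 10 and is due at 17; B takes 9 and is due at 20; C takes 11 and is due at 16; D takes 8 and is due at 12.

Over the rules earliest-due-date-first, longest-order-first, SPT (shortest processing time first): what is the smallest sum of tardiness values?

EDD (increasing due date): D C A B.
D: 0→8, due 12, tardiness 0
C: 8→19, due 16, tardiness 3
A: 19→29, due 17, tardiness 12
B: 29→38, due 20, tardiness 18
Sum = 0+3+12+18 = 33.
LPT (decreasing processing time): C A B D.
C: 0→11, due 16, tardiness 0
A: 11→21, due 17, tardiness 4
B: 21→30, due 20, tardiness 10
D: 30→38, due 12, tardiness 26
Sum = 0+4+10+26 = 40.
SPT (increasing processing time): D B A C.
D: 0→8, due 12, tardiness 0
B: 8→17, due 20, tardiness 0
A: 17→27, due 17, tardiness 10
C: 27→38, due 16, tardiness 22
Sum = 0+0+10+22 = 32.
EDD 33, LPT 40, SPT 32 → minimum 32.

32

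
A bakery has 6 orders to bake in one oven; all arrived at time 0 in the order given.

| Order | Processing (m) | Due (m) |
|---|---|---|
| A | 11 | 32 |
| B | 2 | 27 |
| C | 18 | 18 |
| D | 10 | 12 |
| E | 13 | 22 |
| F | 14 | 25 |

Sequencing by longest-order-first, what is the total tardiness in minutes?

LPT (decreasing processing time): C F E A D B.
C: 0→18, due 18, tardiness 0
F: 18→32, due 25, tardiness 7
E: 32→45, due 22, tardiness 23
A: 45→56, due 32, tardiness 24
D: 56→66, due 12, tardiness 54
B: 66→68, due 27, tardiness 41
Sum = 0+7+23+24+54+41 = 149.

149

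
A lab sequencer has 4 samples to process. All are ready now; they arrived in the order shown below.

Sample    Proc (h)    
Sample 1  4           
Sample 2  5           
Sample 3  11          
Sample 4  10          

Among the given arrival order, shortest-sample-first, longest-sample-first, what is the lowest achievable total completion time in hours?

FIFO (arrival order): Sample 1 Sample 2 Sample 3 Sample 4.
Sample 1: 0→4
Sample 2: 4→9
Sample 3: 9→20
Sample 4: 20→30
Sum = 4+9+20+30 = 63.
SPT (increasing processing time): Sample 1 Sample 2 Sample 4 Sample 3.
Sample 1: 0→4
Sample 2: 4→9
Sample 4: 9→19
Sample 3: 19→30
Sum = 4+9+19+30 = 62.
LPT (decreasing processing time): Sample 3 Sample 4 Sample 2 Sample 1.
Sample 3: 0→11
Sample 4: 11→21
Sample 2: 21→26
Sample 1: 26→30
Sum = 11+21+26+30 = 88.
FIFO 63, SPT 62, LPT 88 → minimum 62.

62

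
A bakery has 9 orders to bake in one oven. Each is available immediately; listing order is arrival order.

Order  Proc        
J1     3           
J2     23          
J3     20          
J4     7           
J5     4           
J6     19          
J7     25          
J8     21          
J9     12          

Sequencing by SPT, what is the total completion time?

SPT (increasing processing time): J1 J5 J4 J9 J6 J3 J8 J2 J7.
J1: 0→3
J5: 3→7
J4: 7→14
J9: 14→26
J6: 26→45
J3: 45→65
J8: 65→86
J2: 86→109
J7: 109→134
Sum = 3+7+14+26+45+65+86+109+134 = 489.

489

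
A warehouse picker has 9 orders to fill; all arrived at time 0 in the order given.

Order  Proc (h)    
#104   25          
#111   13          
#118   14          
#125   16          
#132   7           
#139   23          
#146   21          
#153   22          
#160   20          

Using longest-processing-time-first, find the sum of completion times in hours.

928

LPT (decreasing processing time): #104 #139 #153 #146 #160 #125 #118 #111 #132.
#104: 0→25
#139: 25→48
#153: 48→70
#146: 70→91
#160: 91→111
#125: 111→127
#118: 127→141
#111: 141→154
#132: 154→161
Sum = 25+48+70+91+111+127+141+154+161 = 928.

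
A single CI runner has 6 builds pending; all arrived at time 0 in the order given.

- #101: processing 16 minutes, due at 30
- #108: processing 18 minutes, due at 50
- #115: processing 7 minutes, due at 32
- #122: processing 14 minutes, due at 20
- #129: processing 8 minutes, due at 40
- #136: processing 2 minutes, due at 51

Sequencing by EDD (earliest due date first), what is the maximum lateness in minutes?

14

EDD (increasing due date): #122 #101 #115 #129 #108 #136.
#122: 0→14, due 20, lateness -6
#101: 14→30, due 30, lateness 0
#115: 30→37, due 32, lateness 5
#129: 37→45, due 40, lateness 5
#108: 45→63, due 50, lateness 13
#136: 63→65, due 51, lateness 14
Maximum = 14.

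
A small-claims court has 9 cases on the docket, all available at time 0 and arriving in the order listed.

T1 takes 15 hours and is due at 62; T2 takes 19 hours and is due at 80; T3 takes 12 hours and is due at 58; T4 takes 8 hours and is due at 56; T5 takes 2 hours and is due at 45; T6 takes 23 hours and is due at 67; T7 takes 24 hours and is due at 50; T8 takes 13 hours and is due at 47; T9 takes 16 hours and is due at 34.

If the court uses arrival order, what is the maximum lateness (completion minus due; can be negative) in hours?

98

FIFO (arrival order): T1 T2 T3 T4 T5 T6 T7 T8 T9.
T1: 0→15, due 62, lateness -47
T2: 15→34, due 80, lateness -46
T3: 34→46, due 58, lateness -12
T4: 46→54, due 56, lateness -2
T5: 54→56, due 45, lateness 11
T6: 56→79, due 67, lateness 12
T7: 79→103, due 50, lateness 53
T8: 103→116, due 47, lateness 69
T9: 116→132, due 34, lateness 98
Maximum = 98.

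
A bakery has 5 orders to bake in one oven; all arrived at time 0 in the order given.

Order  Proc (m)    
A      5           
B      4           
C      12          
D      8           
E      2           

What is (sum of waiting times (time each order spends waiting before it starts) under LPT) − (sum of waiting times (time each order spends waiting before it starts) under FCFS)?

22

LPT (decreasing processing time): C D A B E.
C: waits 0, runs 0→12
D: waits 12, runs 12→20
A: waits 20, runs 20→25
B: waits 25, runs 25→29
E: waits 29, runs 29→31
Sum = 0+12+20+25+29 = 86.
FIFO (arrival order): A B C D E.
A: waits 0, runs 0→5
B: waits 5, runs 5→9
C: waits 9, runs 9→21
D: waits 21, runs 21→29
E: waits 29, runs 29→31
Sum = 0+5+9+21+29 = 64.
Difference = 86 − 64 = 22.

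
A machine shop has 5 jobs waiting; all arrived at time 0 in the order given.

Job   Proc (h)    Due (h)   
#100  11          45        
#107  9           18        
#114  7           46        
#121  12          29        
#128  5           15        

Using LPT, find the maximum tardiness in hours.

29

LPT (decreasing processing time): #121 #100 #107 #114 #128.
#121: 0→12, due 29, tardiness 0
#100: 12→23, due 45, tardiness 0
#107: 23→32, due 18, tardiness 14
#114: 32→39, due 46, tardiness 0
#128: 39→44, due 15, tardiness 29
Maximum = 29.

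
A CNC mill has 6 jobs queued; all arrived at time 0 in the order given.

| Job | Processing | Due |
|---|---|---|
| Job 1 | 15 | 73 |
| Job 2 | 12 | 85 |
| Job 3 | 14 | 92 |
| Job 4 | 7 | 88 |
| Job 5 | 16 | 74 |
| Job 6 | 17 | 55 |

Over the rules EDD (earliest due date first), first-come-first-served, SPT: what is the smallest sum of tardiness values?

EDD (increasing due date): Job 6 Job 1 Job 5 Job 2 Job 4 Job 3.
Job 6: 0→17, due 55, tardiness 0
Job 1: 17→32, due 73, tardiness 0
Job 5: 32→48, due 74, tardiness 0
Job 2: 48→60, due 85, tardiness 0
Job 4: 60→67, due 88, tardiness 0
Job 3: 67→81, due 92, tardiness 0
Sum = 0+0+0+0+0+0 = 0.
FIFO (arrival order): Job 1 Job 2 Job 3 Job 4 Job 5 Job 6.
Job 1: 0→15, due 73, tardiness 0
Job 2: 15→27, due 85, tardiness 0
Job 3: 27→41, due 92, tardiness 0
Job 4: 41→48, due 88, tardiness 0
Job 5: 48→64, due 74, tardiness 0
Job 6: 64→81, due 55, tardiness 26
Sum = 0+0+0+0+0+26 = 26.
SPT (increasing processing time): Job 4 Job 2 Job 3 Job 1 Job 5 Job 6.
Job 4: 0→7, due 88, tardiness 0
Job 2: 7→19, due 85, tardiness 0
Job 3: 19→33, due 92, tardiness 0
Job 1: 33→48, due 73, tardiness 0
Job 5: 48→64, due 74, tardiness 0
Job 6: 64→81, due 55, tardiness 26
Sum = 0+0+0+0+0+26 = 26.
EDD 0, FIFO 26, SPT 26 → minimum 0.

0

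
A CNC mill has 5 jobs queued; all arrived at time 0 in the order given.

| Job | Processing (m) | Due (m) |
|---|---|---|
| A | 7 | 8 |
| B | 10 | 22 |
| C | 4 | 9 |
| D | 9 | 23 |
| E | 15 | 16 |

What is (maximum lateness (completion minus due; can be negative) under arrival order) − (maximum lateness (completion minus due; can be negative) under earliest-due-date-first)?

7

FIFO (arrival order): A B C D E.
A: 0→7, due 8, lateness -1
B: 7→17, due 22, lateness -5
C: 17→21, due 9, lateness 12
D: 21→30, due 23, lateness 7
E: 30→45, due 16, lateness 29
Maximum = 29.
EDD (increasing due date): A C E B D.
A: 0→7, due 8, lateness -1
C: 7→11, due 9, lateness 2
E: 11→26, due 16, lateness 10
B: 26→36, due 22, lateness 14
D: 36→45, due 23, lateness 22
Maximum = 22.
Difference = 29 − 22 = 7.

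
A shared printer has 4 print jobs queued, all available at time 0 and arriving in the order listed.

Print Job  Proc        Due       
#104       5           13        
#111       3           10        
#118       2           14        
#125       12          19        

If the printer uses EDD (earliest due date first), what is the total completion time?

EDD (increasing due date): #111 #104 #118 #125.
#111: 0→3
#104: 3→8
#118: 8→10
#125: 10→22
Sum = 3+8+10+22 = 43.

43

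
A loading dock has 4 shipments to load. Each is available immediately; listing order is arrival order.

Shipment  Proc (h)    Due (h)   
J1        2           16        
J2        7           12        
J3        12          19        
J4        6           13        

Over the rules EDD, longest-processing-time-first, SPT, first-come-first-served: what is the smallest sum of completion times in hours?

52

EDD (increasing due date): J2 J4 J1 J3.
J2: 0→7
J4: 7→13
J1: 13→15
J3: 15→27
Sum = 7+13+15+27 = 62.
LPT (decreasing processing time): J3 J2 J4 J1.
J3: 0→12
J2: 12→19
J4: 19→25
J1: 25→27
Sum = 12+19+25+27 = 83.
SPT (increasing processing time): J1 J4 J2 J3.
J1: 0→2
J4: 2→8
J2: 8→15
J3: 15→27
Sum = 2+8+15+27 = 52.
FIFO (arrival order): J1 J2 J3 J4.
J1: 0→2
J2: 2→9
J3: 9→21
J4: 21→27
Sum = 2+9+21+27 = 59.
EDD 62, LPT 83, SPT 52, FIFO 59 → minimum 52.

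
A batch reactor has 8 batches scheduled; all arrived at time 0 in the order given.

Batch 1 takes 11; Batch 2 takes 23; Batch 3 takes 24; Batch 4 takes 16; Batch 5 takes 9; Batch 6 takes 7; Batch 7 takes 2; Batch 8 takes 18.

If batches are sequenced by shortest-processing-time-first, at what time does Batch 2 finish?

86

SPT (increasing processing time): Batch 7 Batch 6 Batch 5 Batch 1 Batch 4 Batch 8 Batch 2 Batch 3.
Batch 7: 0→2
Batch 6: 2→9
Batch 5: 9→18
Batch 1: 18→29
Batch 4: 29→45
Batch 8: 45→63
Batch 2: 63→86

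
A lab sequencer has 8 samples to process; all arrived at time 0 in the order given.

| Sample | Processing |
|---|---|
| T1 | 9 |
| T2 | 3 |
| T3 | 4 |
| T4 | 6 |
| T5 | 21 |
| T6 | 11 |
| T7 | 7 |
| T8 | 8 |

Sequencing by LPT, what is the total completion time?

396

LPT (decreasing processing time): T5 T6 T1 T8 T7 T4 T3 T2.
T5: 0→21
T6: 21→32
T1: 32→41
T8: 41→49
T7: 49→56
T4: 56→62
T3: 62→66
T2: 66→69
Sum = 21+32+41+49+56+62+66+69 = 396.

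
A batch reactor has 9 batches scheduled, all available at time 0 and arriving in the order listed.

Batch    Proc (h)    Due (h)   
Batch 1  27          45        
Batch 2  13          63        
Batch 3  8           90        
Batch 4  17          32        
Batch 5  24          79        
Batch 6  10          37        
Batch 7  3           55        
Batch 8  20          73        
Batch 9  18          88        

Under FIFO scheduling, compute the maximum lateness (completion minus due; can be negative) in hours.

FIFO (arrival order): Batch 1 Batch 2 Batch 3 Batch 4 Batch 5 Batch 6 Batch 7 Batch 8 Batch 9.
Batch 1: 0→27, due 45, lateness -18
Batch 2: 27→40, due 63, lateness -23
Batch 3: 40→48, due 90, lateness -42
Batch 4: 48→65, due 32, lateness 33
Batch 5: 65→89, due 79, lateness 10
Batch 6: 89→99, due 37, lateness 62
Batch 7: 99→102, due 55, lateness 47
Batch 8: 102→122, due 73, lateness 49
Batch 9: 122→140, due 88, lateness 52
Maximum = 62.

62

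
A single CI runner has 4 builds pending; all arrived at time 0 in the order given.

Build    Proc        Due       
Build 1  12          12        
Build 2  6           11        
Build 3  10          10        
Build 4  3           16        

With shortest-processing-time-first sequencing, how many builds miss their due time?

SPT (increasing processing time): Build 4 Build 2 Build 3 Build 1.
Build 4: 0→3, due 16, tardiness 0
Build 2: 3→9, due 11, tardiness 0
Build 3: 9→19, due 10, tardiness 9
Build 1: 19→31, due 12, tardiness 19
Late builds: 2.

2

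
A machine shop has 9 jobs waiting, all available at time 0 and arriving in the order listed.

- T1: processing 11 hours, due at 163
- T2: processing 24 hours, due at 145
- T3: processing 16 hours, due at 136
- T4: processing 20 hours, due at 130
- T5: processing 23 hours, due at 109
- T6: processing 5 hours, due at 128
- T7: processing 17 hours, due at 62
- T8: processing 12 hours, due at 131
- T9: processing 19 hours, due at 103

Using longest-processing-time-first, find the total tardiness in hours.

LPT (decreasing processing time): T2 T5 T4 T9 T7 T3 T8 T1 T6.
T2: 0→24, due 145, tardiness 0
T5: 24→47, due 109, tardiness 0
T4: 47→67, due 130, tardiness 0
T9: 67→86, due 103, tardiness 0
T7: 86→103, due 62, tardiness 41
T3: 103→119, due 136, tardiness 0
T8: 119→131, due 131, tardiness 0
T1: 131→142, due 163, tardiness 0
T6: 142→147, due 128, tardiness 19
Sum = 0+0+0+0+41+0+0+0+19 = 60.

60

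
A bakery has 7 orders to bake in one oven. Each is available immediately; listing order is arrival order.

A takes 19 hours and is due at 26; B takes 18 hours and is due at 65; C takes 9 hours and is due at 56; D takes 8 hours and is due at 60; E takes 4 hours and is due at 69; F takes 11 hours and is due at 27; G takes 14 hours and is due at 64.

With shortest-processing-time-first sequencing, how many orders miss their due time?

2

SPT (increasing processing time): E D C F G B A.
E: 0→4, due 69, tardiness 0
D: 4→12, due 60, tardiness 0
C: 12→21, due 56, tardiness 0
F: 21→32, due 27, tardiness 5
G: 32→46, due 64, tardiness 0
B: 46→64, due 65, tardiness 0
A: 64→83, due 26, tardiness 57
Late orders: 2.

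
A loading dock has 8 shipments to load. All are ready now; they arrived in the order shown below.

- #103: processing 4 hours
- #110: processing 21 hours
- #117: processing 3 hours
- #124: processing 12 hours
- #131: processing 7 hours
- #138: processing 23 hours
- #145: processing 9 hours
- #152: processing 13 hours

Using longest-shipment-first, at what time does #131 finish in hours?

85

LPT (decreasing processing time): #138 #110 #152 #124 #145 #131 #103 #117.
#138: 0→23
#110: 23→44
#152: 44→57
#124: 57→69
#145: 69→78
#131: 78→85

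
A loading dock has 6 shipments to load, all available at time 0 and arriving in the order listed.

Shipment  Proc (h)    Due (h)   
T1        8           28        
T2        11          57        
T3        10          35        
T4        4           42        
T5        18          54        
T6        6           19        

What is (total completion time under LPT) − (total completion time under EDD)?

68

LPT (decreasing processing time): T5 T2 T3 T1 T6 T4.
T5: 0→18
T2: 18→29
T3: 29→39
T1: 39→47
T6: 47→53
T4: 53→57
Sum = 18+29+39+47+53+57 = 243.
EDD (increasing due date): T6 T1 T3 T4 T5 T2.
T6: 0→6
T1: 6→14
T3: 14→24
T4: 24→28
T5: 28→46
T2: 46→57
Sum = 6+14+24+28+46+57 = 175.
Difference = 243 − 175 = 68.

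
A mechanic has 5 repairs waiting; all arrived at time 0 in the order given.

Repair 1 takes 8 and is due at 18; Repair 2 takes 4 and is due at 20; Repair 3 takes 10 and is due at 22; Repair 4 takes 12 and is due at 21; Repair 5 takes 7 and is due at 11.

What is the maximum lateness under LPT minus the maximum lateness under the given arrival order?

-4

LPT (decreasing processing time): Repair 4 Repair 3 Repair 1 Repair 5 Repair 2.
Repair 4: 0→12, due 21, lateness -9
Repair 3: 12→22, due 22, lateness 0
Repair 1: 22→30, due 18, lateness 12
Repair 5: 30→37, due 11, lateness 26
Repair 2: 37→41, due 20, lateness 21
Maximum = 26.
FIFO (arrival order): Repair 1 Repair 2 Repair 3 Repair 4 Repair 5.
Repair 1: 0→8, due 18, lateness -10
Repair 2: 8→12, due 20, lateness -8
Repair 3: 12→22, due 22, lateness 0
Repair 4: 22→34, due 21, lateness 13
Repair 5: 34→41, due 11, lateness 30
Maximum = 30.
Difference = 26 − 30 = -4.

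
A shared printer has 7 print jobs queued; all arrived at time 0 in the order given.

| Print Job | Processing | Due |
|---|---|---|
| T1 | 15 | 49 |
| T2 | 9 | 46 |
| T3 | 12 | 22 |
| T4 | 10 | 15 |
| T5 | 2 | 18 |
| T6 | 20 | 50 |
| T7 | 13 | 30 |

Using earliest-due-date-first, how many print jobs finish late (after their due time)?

EDD (increasing due date): T4 T5 T3 T7 T2 T1 T6.
T4: 0→10, due 15, tardiness 0
T5: 10→12, due 18, tardiness 0
T3: 12→24, due 22, tardiness 2
T7: 24→37, due 30, tardiness 7
T2: 37→46, due 46, tardiness 0
T1: 46→61, due 49, tardiness 12
T6: 61→81, due 50, tardiness 31
Late print jobs: 4.

4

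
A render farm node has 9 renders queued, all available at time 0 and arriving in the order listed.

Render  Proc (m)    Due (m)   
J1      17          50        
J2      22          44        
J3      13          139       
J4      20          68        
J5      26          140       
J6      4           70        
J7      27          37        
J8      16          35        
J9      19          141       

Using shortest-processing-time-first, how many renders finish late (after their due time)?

SPT (increasing processing time): J6 J3 J8 J1 J9 J4 J2 J5 J7.
J6: 0→4, due 70, tardiness 0
J3: 4→17, due 139, tardiness 0
J8: 17→33, due 35, tardiness 0
J1: 33→50, due 50, tardiness 0
J9: 50→69, due 141, tardiness 0
J4: 69→89, due 68, tardiness 21
J2: 89→111, due 44, tardiness 67
J5: 111→137, due 140, tardiness 0
J7: 137→164, due 37, tardiness 127
Late renders: 3.

3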